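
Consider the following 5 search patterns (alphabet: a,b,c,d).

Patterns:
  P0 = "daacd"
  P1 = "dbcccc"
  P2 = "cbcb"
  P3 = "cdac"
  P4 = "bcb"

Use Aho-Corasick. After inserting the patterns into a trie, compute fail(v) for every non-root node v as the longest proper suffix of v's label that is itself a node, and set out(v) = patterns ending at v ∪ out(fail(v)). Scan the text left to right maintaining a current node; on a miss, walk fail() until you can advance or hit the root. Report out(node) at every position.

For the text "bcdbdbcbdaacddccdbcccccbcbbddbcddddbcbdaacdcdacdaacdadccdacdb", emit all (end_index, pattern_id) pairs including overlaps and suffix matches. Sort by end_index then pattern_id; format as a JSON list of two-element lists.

Build:
Trie (insert patterns):
  n0 'ε': b→18 c→11 d→1
  n1 'd': a→2 b→6
  n2 'da': a→3
  n3 'daa': c→4
  n4 'daac': d→5
  n5 'daacd': ·  [P0 ends]
  n6 'db': c→7
  n7 'dbc': c→8
  n8 'dbcc': c→9
  n9 'dbccc': c→10
  n10 'dbcccc': ·  [P1 ends]
  n11 'c': b→12 d→15
  n12 'cb': c→13
  n13 'cbc': b→14
  n14 'cbcb': ·  [P2 ends]
  n15 'cd': a→16
  n16 'cda': c→17
  n17 'cdac': ·  [P3 ends]
  n18 'b': c→19
  n19 'bc': b→20
  n20 'bcb': ·  [P4 ends]

BFS fail/out derivation:
  n1('d'): parent n0 fail=0; on 'd' 0 → fail=0;  out ∅∪∅=∅
  n11('c'): parent n0 fail=0; on 'c' 0 → fail=0;  out ∅∪∅=∅
  n18('b'): parent n0 fail=0; on 'b' 0 → fail=0;  out ∅∪∅=∅
  n2('da'): parent n1 fail=0; on 'a' 0 → fail=0;  out ∅∪∅=∅
  n6('db'): parent n1 fail=0; on 'b' 0 → fail=18;  out ∅∪∅=∅
  n12('cb'): parent n11 fail=0; on 'b' 0 → fail=18;  out ∅∪∅=∅
  n15('cd'): parent n11 fail=0; on 'd' 0 → fail=1;  out ∅∪∅=∅
  n19('bc'): parent n18 fail=0; on 'c' 0 → fail=11;  out ∅∪∅=∅
  n3('daa'): parent n2 fail=0; on 'a' 0 → fail=0;  out ∅∪∅=∅
  n7('dbc'): parent n6 fail=18; on 'c' 18 → fail=19;  out ∅∪∅=∅
  n13('cbc'): parent n12 fail=18; on 'c' 18 → fail=19;  out ∅∪∅=∅
  n16('cda'): parent n15 fail=1; on 'a' 1 → fail=2;  out ∅∪∅=∅
  n20('bcb'): parent n19 fail=11; on 'b' 11 → fail=12;  out {4}∪∅={4}
  n4('daac'): parent n3 fail=0; on 'c' 0 → fail=11;  out ∅∪∅=∅
  n8('dbcc'): parent n7 fail=19; on 'c' 19→11→0 → fail=11;  out ∅∪∅=∅
  n14('cbcb'): parent n13 fail=19; on 'b' 19 → fail=20;  out {2}∪{4}={2,4}
  n17('cdac'): parent n16 fail=2; on 'c' 2→0 → fail=11;  out {3}∪∅={3}
  n5('daacd'): parent n4 fail=11; on 'd' 11 → fail=15;  out {0}∪∅={0}
  n9('dbccc'): parent n8 fail=11; on 'c' 11→0 → fail=11;  out ∅∪∅=∅
  n10('dbcccc'): parent n9 fail=11; on 'c' 11→0 → fail=11;  out {1}∪∅={1}

Run:
[0] read 'b'  n0⇒n18
[1] read 'c'  n18⇒n19
[2] read 'd'  n19⇒n15 (fail-walked)
[3] read 'b'  n15⇒n6 (fail-walked)
[4] read 'd'  n6⇒n1 (fail-walked)
[5] read 'b'  n1⇒n6
[6] read 'c'  n6⇒n7
[7] read 'b'  n7⇒n20 (fail-walked)  ** P4@[5:7]
[8] read 'd'  n20⇒n1 (fail-walked)
[9] read 'a'  n1⇒n2
[10] read 'a'  n2⇒n3
[11] read 'c'  n3⇒n4
[12] read 'd'  n4⇒n5  ** P0@[8:12]
[13] read 'd'  n5⇒n1 (fail-walked)
[14] read 'c'  n1⇒n11 (fail-walked)
[15] read 'c'  n11⇒n11 (fail-walked)
[16] read 'd'  n11⇒n15
[17] read 'b'  n15⇒n6 (fail-walked)
[18] read 'c'  n6⇒n7
[19] read 'c'  n7⇒n8
[20] read 'c'  n8⇒n9
[21] read 'c'  n9⇒n10  ** P1@[16:21]
[22] read 'c'  n10⇒n11 (fail-walked)
[23] read 'b'  n11⇒n12
[24] read 'c'  n12⇒n13
[25] read 'b'  n13⇒n14  ** P2@[22:25],P4@[23:25]
[26] read 'b'  n14⇒n18 (fail-walked)
[27] read 'd'  n18⇒n1 (fail-walked)
[28] read 'd'  n1⇒n1 (fail-walked)
[29] read 'b'  n1⇒n6
[30] read 'c'  n6⇒n7
[31] read 'd'  n7⇒n15 (fail-walked)
[32] read 'd'  n15⇒n1 (fail-walked)
[33] read 'd'  n1⇒n1 (fail-walked)
[34] read 'd'  n1⇒n1 (fail-walked)
[35] read 'b'  n1⇒n6
[36] read 'c'  n6⇒n7
[37] read 'b'  n7⇒n20 (fail-walked)  ** P4@[35:37]
[38] read 'd'  n20⇒n1 (fail-walked)
[39] read 'a'  n1⇒n2
[40] read 'a'  n2⇒n3
[41] read 'c'  n3⇒n4
[42] read 'd'  n4⇒n5  ** P0@[38:42]
[43] read 'c'  n5⇒n11 (fail-walked)
[44] read 'd'  n11⇒n15
[45] read 'a'  n15⇒n16
[46] read 'c'  n16⇒n17  ** P3@[43:46]
[47] read 'd'  n17⇒n15 (fail-walked)
[48] read 'a'  n15⇒n16
[49] read 'a'  n16⇒n3 (fail-walked)
[50] read 'c'  n3⇒n4
[51] read 'd'  n4⇒n5  ** P0@[47:51]
[52] read 'a'  n5⇒n16 (fail-walked)
[53] read 'd'  n16⇒n1 (fail-walked)
[54] read 'c'  n1⇒n11 (fail-walked)
[55] read 'c'  n11⇒n11 (fail-walked)
[56] read 'd'  n11⇒n15
[57] read 'a'  n15⇒n16
[58] read 'c'  n16⇒n17  ** P3@[55:58]
[59] read 'd'  n17⇒n15 (fail-walked)
[60] read 'b'  n15⇒n6 (fail-walked)

Result: [[7,4],[12,0],[21,1],[25,2],[25,4],[37,4],[42,0],[46,3],[51,0],[58,3]]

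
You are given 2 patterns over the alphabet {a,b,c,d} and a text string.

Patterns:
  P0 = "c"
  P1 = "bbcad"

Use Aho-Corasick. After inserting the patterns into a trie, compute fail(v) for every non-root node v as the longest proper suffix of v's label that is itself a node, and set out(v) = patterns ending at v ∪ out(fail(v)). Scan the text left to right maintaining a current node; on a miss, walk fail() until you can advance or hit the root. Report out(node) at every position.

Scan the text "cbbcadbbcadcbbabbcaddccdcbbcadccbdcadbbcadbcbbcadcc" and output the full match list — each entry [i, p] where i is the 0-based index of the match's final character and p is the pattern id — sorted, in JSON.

Construct AC machine:
Trie (insert patterns):
  0='ε' goto b→2 c→1
  1='c' goto ·  [P0 ends]
  2='b' goto b→3
  3='bb' goto c→4
  4='bbc' goto a→5
  5='bbca' goto d→6
  6='bbcad' goto ·  [P1 ends]

BFS fail/out derivation:
  fail(1) 'c': from fail(0)=0 chase 'c': 0 ⇒ 0;  out={0}∪out(0)={0}
  fail(2) 'b': from fail(0)=0 chase 'b': 0 ⇒ 0;  out=∅∪out(0)=∅
  fail(3) 'bb': from fail(2)=0 chase 'b': 0 ⇒ 2;  out=∅∪out(2)=∅
  fail(4) 'bbc': from fail(3)=2 chase 'c': 2→0 ⇒ 1;  out=∅∪out(1)={0}
  fail(5) 'bbca': from fail(4)=1 chase 'a': 1→0 ⇒ 0;  out=∅∪out(0)=∅
  fail(6) 'bbcad': from fail(5)=0 chase 'd': 0 ⇒ 0;  out={1}∪out(0)={1}

Run:
[0] read 'c'  n0⇒n1  → match P0@[0:0]
[1] read 'b'  n1⇒n2 ·f
[2] read 'b'  n2⇒n3
[3] read 'c'  n3⇒n4  → match P0@[3:3]
[4] read 'a'  n4⇒n5
[5] read 'd'  n5⇒n6  → match P1@[1:5]
[6] read 'b'  n6⇒n2 ·f
[7] read 'b'  n2⇒n3
[8] read 'c'  n3⇒n4  → match P0@[8:8]
[9] read 'a'  n4⇒n5
[10] read 'd'  n5⇒n6  → match P1@[6:10]
[11] read 'c'  n6⇒n1 ·f  → match P0@[11:11]
[12] read 'b'  n1⇒n2 ·f
[13] read 'b'  n2⇒n3
[14] read 'a'  n3⇒n0 ·f
[15] read 'b'  n0⇒n2
[16] read 'b'  n2⇒n3
[17] read 'c'  n3⇒n4  → match P0@[17:17]
[18] read 'a'  n4⇒n5
[19] read 'd'  n5⇒n6  → match P1@[15:19]
[20] read 'd'  n6⇒n0 ·f
[21] read 'c'  n0⇒n1  → match P0@[21:21]
[22] read 'c'  n1⇒n1 ·f  → match P0@[22:22]
[23] read 'd'  n1⇒n0 ·f
[24] read 'c'  n0⇒n1  → match P0@[24:24]
[25] read 'b'  n1⇒n2 ·f
[26] read 'b'  n2⇒n3
[27] read 'c'  n3⇒n4  → match P0@[27:27]
[28] read 'a'  n4⇒n5
[29] read 'd'  n5⇒n6  → match P1@[25:29]
[30] read 'c'  n6⇒n1 ·f  → match P0@[30:30]
[31] read 'c'  n1⇒n1 ·f  → match P0@[31:31]
[32] read 'b'  n1⇒n2 ·f
[33] read 'd'  n2⇒n0 ·f
[34] read 'c'  n0⇒n1  → match P0@[34:34]
[35] read 'a'  n1⇒n0 ·f
[36] read 'd'  n0⇒n0
[37] read 'b'  n0⇒n2
[38] read 'b'  n2⇒n3
[39] read 'c'  n3⇒n4  → match P0@[39:39]
[40] read 'a'  n4⇒n5
[41] read 'd'  n5⇒n6  → match P1@[37:41]
[42] read 'b'  n6⇒n2 ·f
[43] read 'c'  n2⇒n1 ·f  → match P0@[43:43]
[44] read 'b'  n1⇒n2 ·f
[45] read 'b'  n2⇒n3
[46] read 'c'  n3⇒n4  → match P0@[46:46]
[47] read 'a'  n4⇒n5
[48] read 'd'  n5⇒n6  → match P1@[44:48]
[49] read 'c'  n6⇒n1 ·f  → match P0@[49:49]
[50] read 'c'  n1⇒n1 ·f  → match P0@[50:50]

All matches (sorted): [[0,0],[3,0],[5,1],[8,0],[10,1],[11,0],[17,0],[19,1],[21,0],[22,0],[24,0],[27,0],[29,1],[30,0],[31,0],[34,0],[39,0],[41,1],[43,0],[46,0],[48,1],[49,0],[50,0]]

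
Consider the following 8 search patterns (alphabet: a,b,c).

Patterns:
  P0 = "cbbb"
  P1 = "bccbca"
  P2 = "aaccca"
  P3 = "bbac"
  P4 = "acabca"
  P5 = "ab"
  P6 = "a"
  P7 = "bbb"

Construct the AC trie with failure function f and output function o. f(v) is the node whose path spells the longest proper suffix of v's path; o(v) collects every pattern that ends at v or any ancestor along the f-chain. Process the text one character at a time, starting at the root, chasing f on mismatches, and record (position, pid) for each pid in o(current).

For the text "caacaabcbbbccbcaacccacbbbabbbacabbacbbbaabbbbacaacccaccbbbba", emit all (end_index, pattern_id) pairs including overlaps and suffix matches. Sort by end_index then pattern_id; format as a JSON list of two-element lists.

Build automaton:
Trie nodes:
  n0 'ε': a→11 b→5 c→1
  n1 'c': b→2
  n2 'cb': b→3
  n3 'cbb': b→4
  n4 'cbbb': ·  [P0 ends]
  n5 'b': b→17 c→6
  n6 'bc': c→7
  n7 'bcc': b→8
  n8 'bccb': c→9
  n9 'bccbc': a→10
  n10 'bccbca': ·  [P1 ends]
  n11 'a': a→12 b→25 c→20  [P6 ends]
  n12 'aa': c→13
  n13 'aac': c→14
  n14 'aacc': c→15
  n15 'aaccc': a→16
  n16 'aaccca': ·  [P2 ends]
  n17 'bb': a→18 b→26
  n18 'bba': c→19
  n19 'bbac': ·  [P3 ends]
  n20 'ac': a→21
  n21 'aca': b→22
  n22 'acab': c→23
  n23 'acabc': a→24
  n24 'acabca': ·  [P4 ends]
  n25 'ab': ·  [P5 ends]
  n26 'bbb': ·  [P7 ends]

Failure links (BFS by depth):
  n1('c'): parent n0 fail=0; on 'c' 0 → fail=0;  out ∅∪∅=∅
  n5('b'): parent n0 fail=0; on 'b' 0 → fail=0;  out ∅∪∅=∅
  n11('a'): parent n0 fail=0; on 'a' 0 → fail=0;  out {6}∪∅={6}
  n2('cb'): parent n1 fail=0; on 'b' 0 → fail=5;  out ∅∪∅=∅
  n6('bc'): parent n5 fail=0; on 'c' 0 → fail=1;  out ∅∪∅=∅
  n12('aa'): parent n11 fail=0; on 'a' 0 → fail=11;  out ∅∪{6}={6}
  n17('bb'): parent n5 fail=0; on 'b' 0 → fail=5;  out ∅∪∅=∅
  n20('ac'): parent n11 fail=0; on 'c' 0 → fail=1;  out ∅∪∅=∅
  n25('ab'): parent n11 fail=0; on 'b' 0 → fail=5;  out {5}∪∅={5}
  n3('cbb'): parent n2 fail=5; on 'b' 5 → fail=17;  out ∅∪∅=∅
  n7('bcc'): parent n6 fail=1; on 'c' 1→0 → fail=1;  out ∅∪∅=∅
  n13('aac'): parent n12 fail=11; on 'c' 11 → fail=20;  out ∅∪∅=∅
  n18('bba'): parent n17 fail=5; on 'a' 5→0 → fail=11;  out ∅∪{6}={6}
  n21('aca'): parent n20 fail=1; on 'a' 1→0 → fail=11;  out ∅∪{6}={6}
  n26('bbb'): parent n17 fail=5; on 'b' 5 → fail=17;  out {7}∪∅={7}
  n4('cbbb'): parent n3 fail=17; on 'b' 17 → fail=26;  out {0}∪{7}={0,7}
  n8('bccb'): parent n7 fail=1; on 'b' 1 → fail=2;  out ∅∪∅=∅
  n14('aacc'): parent n13 fail=20; on 'c' 20→1→0 → fail=1;  out ∅∪∅=∅
  n19('bbac'): parent n18 fail=11; on 'c' 11 → fail=20;  out {3}∪∅={3}
  n22('acab'): parent n21 fail=11; on 'b' 11 → fail=25;  out ∅∪{5}={5}
  n9('bccbc'): parent n8 fail=2; on 'c' 2→5 → fail=6;  out ∅∪∅=∅
  n15('aaccc'): parent n14 fail=1; on 'c' 1→0 → fail=1;  out ∅∪∅=∅
  n23('acabc'): parent n22 fail=25; on 'c' 25→5 → fail=6;  out ∅∪∅=∅
  n10('bccbca'): parent n9 fail=6; on 'a' 6→1→0 → fail=11;  out {1}∪{6}={1,6}
  n16('aaccca'): parent n15 fail=1; on 'a' 1→0 → fail=11;  out {2}∪{6}={2,6}
  n24('acabca'): parent n23 fail=6; on 'a' 6→1→0 → fail=11;  out {4}∪{6}={4,6}

Run:
pos 0 'c': at 1
pos 1 'a': at 11 ·f  emit P6@[1:1]
pos 2 'a': at 12  emit P6@[2:2]
pos 3 'c': at 13
pos 4 'a': at 21 ·f  emit P6@[4:4]
pos 5 'a': at 12 ·f  emit P6@[5:5]
pos 6 'b': at 25 ·f  emit P5@[5:6]
pos 7 'c': at 6 ·f
pos 8 'b': at 2 ·f
pos 9 'b': at 3
pos 10 'b': at 4  emit P0@[7:10],P7@[8:10]
pos 11 'c': at 6 ·f
pos 12 'c': at 7
pos 13 'b': at 8
pos 14 'c': at 9
pos 15 'a': at 10  emit P1@[10:15],P6@[15:15]
pos 16 'a': at 12 ·f  emit P6@[16:16]
pos 17 'c': at 13
pos 18 'c': at 14
pos 19 'c': at 15
pos 20 'a': at 16  emit P2@[15:20],P6@[20:20]
pos 21 'c': at 20 ·f
pos 22 'b': at 2 ·f
pos 23 'b': at 3
pos 24 'b': at 4  emit P0@[21:24],P7@[22:24]
pos 25 'a': at 18 ·f  emit P6@[25:25]
pos 26 'b': at 25 ·f  emit P5@[25:26]
pos 27 'b': at 17 ·f
pos 28 'b': at 26  emit P7@[26:28]
pos 29 'a': at 18 ·f  emit P6@[29:29]
pos 30 'c': at 19  emit P3@[27:30]
pos 31 'a': at 21 ·f  emit P6@[31:31]
pos 32 'b': at 22  emit P5@[31:32]
pos 33 'b': at 17 ·f
pos 34 'a': at 18  emit P6@[34:34]
pos 35 'c': at 19  emit P3@[32:35]
pos 36 'b': at 2 ·f
pos 37 'b': at 3
pos 38 'b': at 4  emit P0@[35:38],P7@[36:38]
pos 39 'a': at 18 ·f  emit P6@[39:39]
pos 40 'a': at 12 ·f  emit P6@[40:40]
pos 41 'b': at 25 ·f  emit P5@[40:41]
pos 42 'b': at 17 ·f
pos 43 'b': at 26  emit P7@[41:43]
pos 44 'b': at 26 ·f  emit P7@[42:44]
pos 45 'a': at 18 ·f  emit P6@[45:45]
pos 46 'c': at 19  emit P3@[43:46]
pos 47 'a': at 21 ·f  emit P6@[47:47]
pos 48 'a': at 12 ·f  emit P6@[48:48]
pos 49 'c': at 13
pos 50 'c': at 14
pos 51 'c': at 15
pos 52 'a': at 16  emit P2@[47:52],P6@[52:52]
pos 53 'c': at 20 ·f
pos 54 'c': at 1 ·f
pos 55 'b': at 2
pos 56 'b': at 3
pos 57 'b': at 4  emit P0@[54:57],P7@[55:57]
pos 58 'b': at 26 ·f  emit P7@[56:58]
pos 59 'a': at 18 ·f  emit P6@[59:59]

Result: [[1,6],[2,6],[4,6],[5,6],[6,5],[10,0],[10,7],[15,1],[15,6],[16,6],[20,2],[20,6],[24,0],[24,7],[25,6],[26,5],[28,7],[29,6],[30,3],[31,6],[32,5],[34,6],[35,3],[38,0],[38,7],[39,6],[40,6],[41,5],[43,7],[44,7],[45,6],[46,3],[47,6],[48,6],[52,2],[52,6],[57,0],[57,7],[58,7],[59,6]]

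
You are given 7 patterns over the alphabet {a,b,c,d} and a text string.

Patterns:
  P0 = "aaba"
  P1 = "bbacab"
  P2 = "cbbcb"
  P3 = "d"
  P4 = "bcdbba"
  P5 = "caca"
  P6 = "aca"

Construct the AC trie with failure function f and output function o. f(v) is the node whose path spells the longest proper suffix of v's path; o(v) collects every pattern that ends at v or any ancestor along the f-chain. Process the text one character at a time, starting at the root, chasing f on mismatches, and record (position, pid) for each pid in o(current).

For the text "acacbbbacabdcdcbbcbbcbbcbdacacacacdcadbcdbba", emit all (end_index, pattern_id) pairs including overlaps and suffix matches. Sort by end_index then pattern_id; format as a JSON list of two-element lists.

Build automaton:
Trie (insert patterns):
  n0 'ε': a→1 b→5 c→11 d→16
  n1 'a': a→2 c→25
  n2 'aa': b→3
  n3 'aab': a→4
  n4 'aaba': ·  [P0 ends]
  n5 'b': b→6 c→17
  n6 'bb': a→7
  n7 'bba': c→8
  n8 'bbac': a→9
  n9 'bbaca': b→10
  n10 'bbacab': ·  [P1 ends]
  n11 'c': a→22 b→12
  n12 'cb': b→13
  n13 'cbb': c→14
  n14 'cbbc': b→15
  n15 'cbbcb': ·  [P2 ends]
  n16 'd': ·  [P3 ends]
  n17 'bc': d→18
  n18 'bcd': b→19
  n19 'bcdb': b→20
  n20 'bcdbb': a→21
  n21 'bcdbba': ·  [P4 ends]
  n22 'ca': c→23
  n23 'cac': a→24
  n24 'caca': ·  [P5 ends]
  n25 'ac': a→26
  n26 'aca': ·  [P6 ends]

BFS fail/out derivation:
  fail(1) 'a': from fail(0)=0 chase 'a': 0 ⇒ 0;  out=∅∪out(0)=∅
  fail(5) 'b': from fail(0)=0 chase 'b': 0 ⇒ 0;  out=∅∪out(0)=∅
  fail(11) 'c': from fail(0)=0 chase 'c': 0 ⇒ 0;  out=∅∪out(0)=∅
  fail(16) 'd': from fail(0)=0 chase 'd': 0 ⇒ 0;  out={3}∪out(0)={3}
  fail(2) 'aa': from fail(1)=0 chase 'a': 0 ⇒ 1;  out=∅∪out(1)=∅
  fail(6) 'bb': from fail(5)=0 chase 'b': 0 ⇒ 5;  out=∅∪out(5)=∅
  fail(12) 'cb': from fail(11)=0 chase 'b': 0 ⇒ 5;  out=∅∪out(5)=∅
  fail(17) 'bc': from fail(5)=0 chase 'c': 0 ⇒ 11;  out=∅∪out(11)=∅
  fail(22) 'ca': from fail(11)=0 chase 'a': 0 ⇒ 1;  out=∅∪out(1)=∅
  fail(25) 'ac': from fail(1)=0 chase 'c': 0 ⇒ 11;  out=∅∪out(11)=∅
  fail(3) 'aab': from fail(2)=1 chase 'b': 1→0 ⇒ 5;  out=∅∪out(5)=∅
  fail(7) 'bba': from fail(6)=5 chase 'a': 5→0 ⇒ 1;  out=∅∪out(1)=∅
  fail(13) 'cbb': from fail(12)=5 chase 'b': 5 ⇒ 6;  out=∅∪out(6)=∅
  fail(18) 'bcd': from fail(17)=11 chase 'd': 11→0 ⇒ 16;  out=∅∪out(16)={3}
  fail(23) 'cac': from fail(22)=1 chase 'c': 1 ⇒ 25;  out=∅∪out(25)=∅
  fail(26) 'aca': from fail(25)=11 chase 'a': 11 ⇒ 22;  out={6}∪out(22)={6}
  fail(4) 'aaba': from fail(3)=5 chase 'a': 5→0 ⇒ 1;  out={0}∪out(1)={0}
  fail(8) 'bbac': from fail(7)=1 chase 'c': 1 ⇒ 25;  out=∅∪out(25)=∅
  fail(14) 'cbbc': from fail(13)=6 chase 'c': 6→5 ⇒ 17;  out=∅∪out(17)=∅
  fail(19) 'bcdb': from fail(18)=16 chase 'b': 16→0 ⇒ 5;  out=∅∪out(5)=∅
  fail(24) 'caca': from fail(23)=25 chase 'a': 25 ⇒ 26;  out={5}∪out(26)={5,6}
  fail(9) 'bbaca': from fail(8)=25 chase 'a': 25 ⇒ 26;  out=∅∪out(26)={6}
  fail(15) 'cbbcb': from fail(14)=17 chase 'b': 17→11 ⇒ 12;  out={2}∪out(12)={2}
  fail(20) 'bcdbb': from fail(19)=5 chase 'b': 5 ⇒ 6;  out=∅∪out(6)=∅
  fail(10) 'bbacab': from fail(9)=26 chase 'b': 26→22→1→0 ⇒ 5;  out={1}∪out(5)={1}
  fail(21) 'bcdbba': from fail(20)=6 chase 'a': 6 ⇒ 7;  out={4}∪out(7)={4}

Scan:
[0] read 'a'  n0⇒n1
[1] read 'c'  n1⇒n25
[2] read 'a'  n25⇒n26  → match P6@[0:2]
[3] read 'c'  n26⇒n23 ·f
[4] read 'b'  n23⇒n12 ·f
[5] read 'b'  n12⇒n13
[6] read 'b'  n13⇒n6 ·f
[7] read 'a'  n6⇒n7
[8] read 'c'  n7⇒n8
[9] read 'a'  n8⇒n9  → match P6@[7:9]
[10] read 'b'  n9⇒n10  → match P1@[5:10]
[11] read 'd'  n10⇒n16 ·f  → match P3@[11:11]
[12] read 'c'  n16⇒n11 ·f
[13] read 'd'  n11⇒n16 ·f  → match P3@[13:13]
[14] read 'c'  n16⇒n11 ·f
[15] read 'b'  n11⇒n12
[16] read 'b'  n12⇒n13
[17] read 'c'  n13⇒n14
[18] read 'b'  n14⇒n15  → match P2@[14:18]
[19] read 'b'  n15⇒n13 ·f
[20] read 'c'  n13⇒n14
[21] read 'b'  n14⇒n15  → match P2@[17:21]
[22] read 'b'  n15⇒n13 ·f
[23] read 'c'  n13⇒n14
[24] read 'b'  n14⇒n15  → match P2@[20:24]
[25] read 'd'  n15⇒n16 ·f  → match P3@[25:25]
[26] read 'a'  n16⇒n1 ·f
[27] read 'c'  n1⇒n25
[28] read 'a'  n25⇒n26  → match P6@[26:28]
[29] read 'c'  n26⇒n23 ·f
[30] read 'a'  n23⇒n24  → match P5@[27:30],P6@[28:30]
[31] read 'c'  n24⇒n23 ·f
[32] read 'a'  n23⇒n24  → match P5@[29:32],P6@[30:32]
[33] read 'c'  n24⇒n23 ·f
[34] read 'd'  n23⇒n16 ·f  → match P3@[34:34]
[35] read 'c'  n16⇒n11 ·f
[36] read 'a'  n11⇒n22
[37] read 'd'  n22⇒n16 ·f  → match P3@[37:37]
[38] read 'b'  n16⇒n5 ·f
[39] read 'c'  n5⇒n17
[40] read 'd'  n17⇒n18  → match P3@[40:40]
[41] read 'b'  n18⇒n19
[42] read 'b'  n19⇒n20
[43] read 'a'  n20⇒n21  → match P4@[38:43]

Matches: [[2,6],[9,6],[10,1],[11,3],[13,3],[18,2],[21,2],[24,2],[25,3],[28,6],[30,5],[30,6],[32,5],[32,6],[34,3],[37,3],[40,3],[43,4]]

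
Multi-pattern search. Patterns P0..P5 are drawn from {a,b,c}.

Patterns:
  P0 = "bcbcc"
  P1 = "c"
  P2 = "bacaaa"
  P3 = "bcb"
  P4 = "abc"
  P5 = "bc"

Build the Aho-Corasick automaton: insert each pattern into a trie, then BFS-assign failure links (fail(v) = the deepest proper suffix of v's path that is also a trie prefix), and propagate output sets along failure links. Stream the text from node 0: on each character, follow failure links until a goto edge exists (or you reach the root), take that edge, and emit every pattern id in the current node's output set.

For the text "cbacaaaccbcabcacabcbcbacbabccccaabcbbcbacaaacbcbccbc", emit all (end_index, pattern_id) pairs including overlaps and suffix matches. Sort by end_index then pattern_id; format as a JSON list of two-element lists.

Build:
Trie nodes:
  0='ε' goto a→12 b→1 c→6
  1='b' goto a→7 c→2
  2='bc' goto b→3  [P5 ends]
  3='bcb' goto c→4  [P3 ends]
  4='bcbc' goto c→5
  5='bcbcc' goto ·  [P0 ends]
  6='c' goto ·  [P1 ends]
  7='ba' goto c→8
  8='bac' goto a→9
  9='baca' goto a→10
  10='bacaa' goto a→11
  11='bacaaa' goto ·  [P2 ends]
  12='a' goto b→13
  13='ab' goto c→14
  14='abc' goto ·  [P4 ends]

Failure links (BFS by depth):
  n1('b'): parent n0 fail=0; on 'b' 0 → fail=0;  out ∅∪∅=∅
  n6('c'): parent n0 fail=0; on 'c' 0 → fail=0;  out {1}∪∅={1}
  n12('a'): parent n0 fail=0; on 'a' 0 → fail=0;  out ∅∪∅=∅
  n2('bc'): parent n1 fail=0; on 'c' 0 → fail=6;  out {5}∪{1}={1,5}
  n7('ba'): parent n1 fail=0; on 'a' 0 → fail=12;  out ∅∪∅=∅
  n13('ab'): parent n12 fail=0; on 'b' 0 → fail=1;  out ∅∪∅=∅
  n3('bcb'): parent n2 fail=6; on 'b' 6→0 → fail=1;  out {3}∪∅={3}
  n8('bac'): parent n7 fail=12; on 'c' 12→0 → fail=6;  out ∅∪{1}={1}
  n14('abc'): parent n13 fail=1; on 'c' 1 → fail=2;  out {4}∪{1,5}={1,4,5}
  n4('bcbc'): parent n3 fail=1; on 'c' 1 → fail=2;  out ∅∪{1,5}={1,5}
  n9('baca'): parent n8 fail=6; on 'a' 6→0 → fail=12;  out ∅∪∅=∅
  n5('bcbcc'): parent n4 fail=2; on 'c' 2→6→0 → fail=6;  out {0}∪{1}={0,1}
  n10('bacaa'): parent n9 fail=12; on 'a' 12→0 → fail=12;  out ∅∪∅=∅
  n11('bacaaa'): parent n10 fail=12; on 'a' 12→0 → fail=12;  out {2}∪∅={2}

Scan:
[0] read 'c'  n0⇒n6  ** P1@[0:0]
[1] read 'b'  n6⇒n1 ·f
[2] read 'a'  n1⇒n7
[3] read 'c'  n7⇒n8  ** P1@[3:3]
[4] read 'a'  n8⇒n9
[5] read 'a'  n9⇒n10
[6] read 'a'  n10⇒n11  ** P2@[1:6]
[7] read 'c'  n11⇒n6 ·f  ** P1@[7:7]
[8] read 'c'  n6⇒n6 ·f  ** P1@[8:8]
[9] read 'b'  n6⇒n1 ·f
[10] read 'c'  n1⇒n2  ** P1@[10:10],P5@[9:10]
[11] read 'a'  n2⇒n12 ·f
[12] read 'b'  n12⇒n13
[13] read 'c'  n13⇒n14  ** P1@[13:13],P4@[11:13],P5@[12:13]
[14] read 'a'  n14⇒n12 ·f
[15] read 'c'  n12⇒n6 ·f  ** P1@[15:15]
[16] read 'a'  n6⇒n12 ·f
[17] read 'b'  n12⇒n13
[18] read 'c'  n13⇒n14  ** P1@[18:18],P4@[16:18],P5@[17:18]
[19] read 'b'  n14⇒n3 ·f  ** P3@[17:19]
[20] read 'c'  n3⇒n4  ** P1@[20:20],P5@[19:20]
[21] read 'b'  n4⇒n3 ·f  ** P3@[19:21]
[22] read 'a'  n3⇒n7 ·f
[23] read 'c'  n7⇒n8  ** P1@[23:23]
[24] read 'b'  n8⇒n1 ·f
[25] read 'a'  n1⇒n7
[26] read 'b'  n7⇒n13 ·f
[27] read 'c'  n13⇒n14  ** P1@[27:27],P4@[25:27],P5@[26:27]
[28] read 'c'  n14⇒n6 ·f  ** P1@[28:28]
[29] read 'c'  n6⇒n6 ·f  ** P1@[29:29]
[30] read 'c'  n6⇒n6 ·f  ** P1@[30:30]
[31] read 'a'  n6⇒n12 ·f
[32] read 'a'  n12⇒n12 ·f
[33] read 'b'  n12⇒n13
[34] read 'c'  n13⇒n14  ** P1@[34:34],P4@[32:34],P5@[33:34]
[35] read 'b'  n14⇒n3 ·f  ** P3@[33:35]
[36] read 'b'  n3⇒n1 ·f
[37] read 'c'  n1⇒n2  ** P1@[37:37],P5@[36:37]
[38] read 'b'  n2⇒n3  ** P3@[36:38]
[39] read 'a'  n3⇒n7 ·f
[40] read 'c'  n7⇒n8  ** P1@[40:40]
[41] read 'a'  n8⇒n9
[42] read 'a'  n9⇒n10
[43] read 'a'  n10⇒n11  ** P2@[38:43]
[44] read 'c'  n11⇒n6 ·f  ** P1@[44:44]
[45] read 'b'  n6⇒n1 ·f
[46] read 'c'  n1⇒n2  ** P1@[46:46],P5@[45:46]
[47] read 'b'  n2⇒n3  ** P3@[45:47]
[48] read 'c'  n3⇒n4  ** P1@[48:48],P5@[47:48]
[49] read 'c'  n4⇒n5  ** P0@[45:49],P1@[49:49]
[50] read 'b'  n5⇒n1 ·f
[51] read 'c'  n1⇒n2  ** P1@[51:51],P5@[50:51]

Matches: [[0,1],[3,1],[6,2],[7,1],[8,1],[10,1],[10,5],[13,1],[13,4],[13,5],[15,1],[18,1],[18,4],[18,5],[19,3],[20,1],[20,5],[21,3],[23,1],[27,1],[27,4],[27,5],[28,1],[29,1],[30,1],[34,1],[34,4],[34,5],[35,3],[37,1],[37,5],[38,3],[40,1],[43,2],[44,1],[46,1],[46,5],[47,3],[48,1],[48,5],[49,0],[49,1],[51,1],[51,5]]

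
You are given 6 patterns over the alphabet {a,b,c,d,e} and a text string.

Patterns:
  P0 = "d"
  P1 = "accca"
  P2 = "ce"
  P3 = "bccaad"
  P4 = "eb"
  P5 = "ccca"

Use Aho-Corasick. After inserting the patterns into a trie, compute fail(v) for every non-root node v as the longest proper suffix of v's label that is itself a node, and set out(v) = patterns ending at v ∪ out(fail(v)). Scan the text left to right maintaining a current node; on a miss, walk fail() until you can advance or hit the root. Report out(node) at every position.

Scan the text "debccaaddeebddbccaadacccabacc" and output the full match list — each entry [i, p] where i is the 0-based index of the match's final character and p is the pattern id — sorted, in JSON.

Construct AC machine:
Trie (insert patterns):
  n0 'ε': a→2 b→9 c→7 d→1 e→15
  n1 'd': ·  ←P0
  n2 'a': c→3
  n3 'ac': c→4
  n4 'acc': c→5
  n5 'accc': a→6
  n6 'accca': ·  ←P1
  n7 'c': c→17 e→8
  n8 'ce': ·  ←P2
  n9 'b': c→10
  n10 'bc': c→11
  n11 'bcc': a→12
  n12 'bcca': a→13
  n13 'bccaa': d→14
  n14 'bccaad': ·  ←P3
  n15 'e': b→16
  n16 'eb': ·  ←P4
  n17 'cc': c→18
  n18 'ccc': a→19
  n19 'ccca': ·  ←P5

BFS fail/out derivation:
  n1('d'): parent n0 fail=0; on 'd' 0 → fail=0;  out {0}∪∅={0}
  n2('a'): parent n0 fail=0; on 'a' 0 → fail=0;  out ∅∪∅=∅
  n7('c'): parent n0 fail=0; on 'c' 0 → fail=0;  out ∅∪∅=∅
  n9('b'): parent n0 fail=0; on 'b' 0 → fail=0;  out ∅∪∅=∅
  n15('e'): parent n0 fail=0; on 'e' 0 → fail=0;  out ∅∪∅=∅
  n3('ac'): parent n2 fail=0; on 'c' 0 → fail=7;  out ∅∪∅=∅
  n8('ce'): parent n7 fail=0; on 'e' 0 → fail=15;  out {2}∪∅={2}
  n10('bc'): parent n9 fail=0; on 'c' 0 → fail=7;  out ∅∪∅=∅
  n16('eb'): parent n15 fail=0; on 'b' 0 → fail=9;  out {4}∪∅={4}
  n17('cc'): parent n7 fail=0; on 'c' 0 → fail=7;  out ∅∪∅=∅
  n4('acc'): parent n3 fail=7; on 'c' 7 → fail=17;  out ∅∪∅=∅
  n11('bcc'): parent n10 fail=7; on 'c' 7 → fail=17;  out ∅∪∅=∅
  n18('ccc'): parent n17 fail=7; on 'c' 7 → fail=17;  out ∅∪∅=∅
  n5('accc'): parent n4 fail=17; on 'c' 17 → fail=18;  out ∅∪∅=∅
  n12('bcca'): parent n11 fail=17; on 'a' 17→7→0 → fail=2;  out ∅∪∅=∅
  n19('ccca'): parent n18 fail=17; on 'a' 17→7→0 → fail=2;  out {5}∪∅={5}
  n6('accca'): parent n5 fail=18; on 'a' 18 → fail=19;  out {1}∪{5}={1,5}
  n13('bccaa'): parent n12 fail=2; on 'a' 2→0 → fail=2;  out ∅∪∅=∅
  n14('bccaad'): parent n13 fail=2; on 'd' 2→0 → fail=1;  out {3}∪{0}={0,3}

Run:
pos 0 'd': at 1  ** P0@[0:0]
pos 1 'e': at 15 (fail-walked)
pos 2 'b': at 16  ** P4@[1:2]
pos 3 'c': at 10 (fail-walked)
pos 4 'c': at 11
pos 5 'a': at 12
pos 6 'a': at 13
pos 7 'd': at 14  ** P0@[7:7],P3@[2:7]
pos 8 'd': at 1 (fail-walked)  ** P0@[8:8]
pos 9 'e': at 15 (fail-walked)
pos 10 'e': at 15 (fail-walked)
pos 11 'b': at 16  ** P4@[10:11]
pos 12 'd': at 1 (fail-walked)  ** P0@[12:12]
pos 13 'd': at 1 (fail-walked)  ** P0@[13:13]
pos 14 'b': at 9 (fail-walked)
pos 15 'c': at 10
pos 16 'c': at 11
pos 17 'a': at 12
pos 18 'a': at 13
pos 19 'd': at 14  ** P0@[19:19],P3@[14:19]
pos 20 'a': at 2 (fail-walked)
pos 21 'c': at 3
pos 22 'c': at 4
pos 23 'c': at 5
pos 24 'a': at 6  ** P1@[20:24],P5@[21:24]
pos 25 'b': at 9 (fail-walked)
pos 26 'a': at 2 (fail-walked)
pos 27 'c': at 3
pos 28 'c': at 4

Result: [[0,0],[2,4],[7,0],[7,3],[8,0],[11,4],[12,0],[13,0],[19,0],[19,3],[24,1],[24,5]]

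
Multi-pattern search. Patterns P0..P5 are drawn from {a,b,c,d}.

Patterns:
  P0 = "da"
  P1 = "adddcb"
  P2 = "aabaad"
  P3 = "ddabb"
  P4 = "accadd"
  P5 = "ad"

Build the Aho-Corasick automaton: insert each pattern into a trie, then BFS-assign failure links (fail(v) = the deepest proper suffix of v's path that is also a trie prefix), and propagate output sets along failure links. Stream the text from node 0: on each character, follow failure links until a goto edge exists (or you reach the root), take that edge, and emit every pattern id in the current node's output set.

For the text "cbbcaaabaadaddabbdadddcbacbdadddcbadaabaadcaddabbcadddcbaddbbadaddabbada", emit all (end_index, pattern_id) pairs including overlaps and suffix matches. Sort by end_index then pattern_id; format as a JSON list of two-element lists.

Build:
Trie nodes:
  n0 'ε': a→3 d→1
  n1 'd': a→2 d→14
  n2 'da': ·  [P0 ends]
  n3 'a': a→9 c→18 d→4
  n4 'ad': d→5  [P5 ends]
  n5 'add': d→6
  n6 'addd': c→7
  n7 'adddc': b→8
  n8 'adddcb': ·  [P1 ends]
  n9 'aa': b→10
  n10 'aab': a→11
  n11 'aaba': a→12
  n12 'aabaa': d→13
  n13 'aabaad': ·  [P2 ends]
  n14 'dd': a→15
  n15 'dda': b→16
  n16 'ddab': b→17
  n17 'ddabb': ·  [P3 ends]
  n18 'ac': c→19
  n19 'acc': a→20
  n20 'acca': d→21
  n21 'accad': d→22
  n22 'accadd': ·  [P4 ends]

BFS fail/out derivation:
  fail(1) 'd': from fail(0)=0 chase 'd': 0 ⇒ 0;  out=∅∪out(0)=∅
  fail(3) 'a': from fail(0)=0 chase 'a': 0 ⇒ 0;  out=∅∪out(0)=∅
  fail(2) 'da': from fail(1)=0 chase 'a': 0 ⇒ 3;  out={0}∪out(3)={0}
  fail(4) 'ad': from fail(3)=0 chase 'd': 0 ⇒ 1;  out={5}∪out(1)={5}
  fail(9) 'aa': from fail(3)=0 chase 'a': 0 ⇒ 3;  out=∅∪out(3)=∅
  fail(14) 'dd': from fail(1)=0 chase 'd': 0 ⇒ 1;  out=∅∪out(1)=∅
  fail(18) 'ac': from fail(3)=0 chase 'c': 0 ⇒ 0;  out=∅∪out(0)=∅
  fail(5) 'add': from fail(4)=1 chase 'd': 1 ⇒ 14;  out=∅∪out(14)=∅
  fail(10) 'aab': from fail(9)=3 chase 'b': 3→0 ⇒ 0;  out=∅∪out(0)=∅
  fail(15) 'dda': from fail(14)=1 chase 'a': 1 ⇒ 2;  out=∅∪out(2)={0}
  fail(19) 'acc': from fail(18)=0 chase 'c': 0 ⇒ 0;  out=∅∪out(0)=∅
  fail(6) 'addd': from fail(5)=14 chase 'd': 14→1 ⇒ 14;  out=∅∪out(14)=∅
  fail(11) 'aaba': from fail(10)=0 chase 'a': 0 ⇒ 3;  out=∅∪out(3)=∅
  fail(16) 'ddab': from fail(15)=2 chase 'b': 2→3→0 ⇒ 0;  out=∅∪out(0)=∅
  fail(20) 'acca': from fail(19)=0 chase 'a': 0 ⇒ 3;  out=∅∪out(3)=∅
  fail(7) 'adddc': from fail(6)=14 chase 'c': 14→1→0 ⇒ 0;  out=∅∪out(0)=∅
  fail(12) 'aabaa': from fail(11)=3 chase 'a': 3 ⇒ 9;  out=∅∪out(9)=∅
  fail(17) 'ddabb': from fail(16)=0 chase 'b': 0 ⇒ 0;  out={3}∪out(0)={3}
  fail(21) 'accad': from fail(20)=3 chase 'd': 3 ⇒ 4;  out=∅∪out(4)={5}
  fail(8) 'adddcb': from fail(7)=0 chase 'b': 0 ⇒ 0;  out={1}∪out(0)={1}
  fail(13) 'aabaad': from fail(12)=9 chase 'd': 9→3 ⇒ 4;  out={2}∪out(4)={2,5}
  fail(22) 'accadd': from fail(21)=4 chase 'd': 4 ⇒ 5;  out={4}∪out(5)={4}

Scan:
[0] read 'c'  n0⇒n0
[1] read 'b'  n0⇒n0
[2] read 'b'  n0⇒n0
[3] read 'c'  n0⇒n0
[4] read 'a'  n0⇒n3
[5] read 'a'  n3⇒n9
[6] read 'a'  n9⇒n9 (fail-walked)
[7] read 'b'  n9⇒n10
[8] read 'a'  n10⇒n11
[9] read 'a'  n11⇒n12
[10] read 'd'  n12⇒n13  emit P2@[5:10],P5@[9:10]
[11] read 'a'  n13⇒n2 (fail-walked)  emit P0@[10:11]
[12] read 'd'  n2⇒n4 (fail-walked)  emit P5@[11:12]
[13] read 'd'  n4⇒n5
[14] read 'a'  n5⇒n15 (fail-walked)  emit P0@[13:14]
[15] read 'b'  n15⇒n16
[16] read 'b'  n16⇒n17  emit P3@[12:16]
[17] read 'd'  n17⇒n1 (fail-walked)
[18] read 'a'  n1⇒n2  emit P0@[17:18]
[19] read 'd'  n2⇒n4 (fail-walked)  emit P5@[18:19]
[20] read 'd'  n4⇒n5
[21] read 'd'  n5⇒n6
[22] read 'c'  n6⇒n7
[23] read 'b'  n7⇒n8  emit P1@[18:23]
[24] read 'a'  n8⇒n3 (fail-walked)
[25] read 'c'  n3⇒n18
[26] read 'b'  n18⇒n0 (fail-walked)
[27] read 'd'  n0⇒n1
[28] read 'a'  n1⇒n2  emit P0@[27:28]
[29] read 'd'  n2⇒n4 (fail-walked)  emit P5@[28:29]
[30] read 'd'  n4⇒n5
[31] read 'd'  n5⇒n6
[32] read 'c'  n6⇒n7
[33] read 'b'  n7⇒n8  emit P1@[28:33]
[34] read 'a'  n8⇒n3 (fail-walked)
[35] read 'd'  n3⇒n4  emit P5@[34:35]
[36] read 'a'  n4⇒n2 (fail-walked)  emit P0@[35:36]
[37] read 'a'  n2⇒n9 (fail-walked)
[38] read 'b'  n9⇒n10
[39] read 'a'  n10⇒n11
[40] read 'a'  n11⇒n12
[41] read 'd'  n12⇒n13  emit P2@[36:41],P5@[40:41]
[42] read 'c'  n13⇒n0 (fail-walked)
[43] read 'a'  n0⇒n3
[44] read 'd'  n3⇒n4  emit P5@[43:44]
[45] read 'd'  n4⇒n5
[46] read 'a'  n5⇒n15 (fail-walked)  emit P0@[45:46]
[47] read 'b'  n15⇒n16
[48] read 'b'  n16⇒n17  emit P3@[44:48]
[49] read 'c'  n17⇒n0 (fail-walked)
[50] read 'a'  n0⇒n3
[51] read 'd'  n3⇒n4  emit P5@[50:51]
[52] read 'd'  n4⇒n5
[53] read 'd'  n5⇒n6
[54] read 'c'  n6⇒n7
[55] read 'b'  n7⇒n8  emit P1@[50:55]
[56] read 'a'  n8⇒n3 (fail-walked)
[57] read 'd'  n3⇒n4  emit P5@[56:57]
[58] read 'd'  n4⇒n5
[59] read 'b'  n5⇒n0 (fail-walked)
[60] read 'b'  n0⇒n0
[61] read 'a'  n0⇒n3
[62] read 'd'  n3⇒n4  emit P5@[61:62]
[63] read 'a'  n4⇒n2 (fail-walked)  emit P0@[62:63]
[64] read 'd'  n2⇒n4 (fail-walked)  emit P5@[63:64]
[65] read 'd'  n4⇒n5
[66] read 'a'  n5⇒n15 (fail-walked)  emit P0@[65:66]
[67] read 'b'  n15⇒n16
[68] read 'b'  n16⇒n17  emit P3@[64:68]
[69] read 'a'  n17⇒n3 (fail-walked)
[70] read 'd'  n3⇒n4  emit P5@[69:70]
[71] read 'a'  n4⇒n2 (fail-walked)  emit P0@[70:71]

Matches: [[10,2],[10,5],[11,0],[12,5],[14,0],[16,3],[18,0],[19,5],[23,1],[28,0],[29,5],[33,1],[35,5],[36,0],[41,2],[41,5],[44,5],[46,0],[48,3],[51,5],[55,1],[57,5],[62,5],[63,0],[64,5],[66,0],[68,3],[70,5],[71,0]]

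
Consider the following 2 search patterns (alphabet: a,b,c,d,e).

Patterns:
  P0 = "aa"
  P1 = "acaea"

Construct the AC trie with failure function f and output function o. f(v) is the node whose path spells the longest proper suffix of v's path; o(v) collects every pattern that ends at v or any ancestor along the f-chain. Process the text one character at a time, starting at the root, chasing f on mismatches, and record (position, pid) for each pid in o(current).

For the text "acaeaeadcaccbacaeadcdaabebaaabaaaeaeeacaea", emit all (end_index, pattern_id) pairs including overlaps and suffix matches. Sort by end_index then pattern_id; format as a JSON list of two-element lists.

Build automaton:
Trie nodes:
  0='ε' goto a→1
  1='a' goto a→2 c→3
  2='aa' goto ·  ←P0
  3='ac' goto a→4
  4='aca' goto e→5
  5='acae' goto a→6
  6='acaea' goto ·  ←P1

Failure links (BFS by depth):
  fail(1) 'a': from fail(0)=0 chase 'a': 0 ⇒ 0;  out=∅∪out(0)=∅
  fail(2) 'aa': from fail(1)=0 chase 'a': 0 ⇒ 1;  out={0}∪out(1)={0}
  fail(3) 'ac': from fail(1)=0 chase 'c': 0 ⇒ 0;  out=∅∪out(0)=∅
  fail(4) 'aca': from fail(3)=0 chase 'a': 0 ⇒ 1;  out=∅∪out(1)=∅
  fail(5) 'acae': from fail(4)=1 chase 'e': 1→0 ⇒ 0;  out=∅∪out(0)=∅
  fail(6) 'acaea': from fail(5)=0 chase 'a': 0 ⇒ 1;  out={1}∪out(1)={1}

Run:
[0] read 'a'  n0⇒n1
[1] read 'c'  n1⇒n3
[2] read 'a'  n3⇒n4
[3] read 'e'  n4⇒n5
[4] read 'a'  n5⇒n6  emit P1@[0:4]
[5] read 'e'  n6⇒n0 (fail-walked)
[6] read 'a'  n0⇒n1
[7] read 'd'  n1⇒n0 (fail-walked)
[8] read 'c'  n0⇒n0
[9] read 'a'  n0⇒n1
[10] read 'c'  n1⇒n3
[11] read 'c'  n3⇒n0 (fail-walked)
[12] read 'b'  n0⇒n0
[13] read 'a'  n0⇒n1
[14] read 'c'  n1⇒n3
[15] read 'a'  n3⇒n4
[16] read 'e'  n4⇒n5
[17] read 'a'  n5⇒n6  emit P1@[13:17]
[18] read 'd'  n6⇒n0 (fail-walked)
[19] read 'c'  n0⇒n0
[20] read 'd'  n0⇒n0
[21] read 'a'  n0⇒n1
[22] read 'a'  n1⇒n2  emit P0@[21:22]
[23] read 'b'  n2⇒n0 (fail-walked)
[24] read 'e'  n0⇒n0
[25] read 'b'  n0⇒n0
[26] read 'a'  n0⇒n1
[27] read 'a'  n1⇒n2  emit P0@[26:27]
[28] read 'a'  n2⇒n2 (fail-walked)  emit P0@[27:28]
[29] read 'b'  n2⇒n0 (fail-walked)
[30] read 'a'  n0⇒n1
[31] read 'a'  n1⇒n2  emit P0@[30:31]
[32] read 'a'  n2⇒n2 (fail-walked)  emit P0@[31:32]
[33] read 'e'  n2⇒n0 (fail-walked)
[34] read 'a'  n0⇒n1
[35] read 'e'  n1⇒n0 (fail-walked)
[36] read 'e'  n0⇒n0
[37] read 'a'  n0⇒n1
[38] read 'c'  n1⇒n3
[39] read 'a'  n3⇒n4
[40] read 'e'  n4⇒n5
[41] read 'a'  n5⇒n6  emit P1@[37:41]

Result: [[4,1],[17,1],[22,0],[27,0],[28,0],[31,0],[32,0],[41,1]]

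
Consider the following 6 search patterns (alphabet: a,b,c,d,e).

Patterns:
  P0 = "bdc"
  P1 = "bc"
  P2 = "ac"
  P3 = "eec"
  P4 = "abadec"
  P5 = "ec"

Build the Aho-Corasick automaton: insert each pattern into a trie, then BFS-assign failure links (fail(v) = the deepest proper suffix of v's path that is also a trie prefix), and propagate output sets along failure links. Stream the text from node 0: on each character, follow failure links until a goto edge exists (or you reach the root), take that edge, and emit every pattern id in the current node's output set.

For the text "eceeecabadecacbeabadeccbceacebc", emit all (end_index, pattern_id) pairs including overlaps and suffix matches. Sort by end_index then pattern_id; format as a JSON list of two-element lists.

Build automaton:
Trie nodes:
  0='ε' goto a→5 b→1 e→7
  1='b' goto c→4 d→2
  2='bd' goto c→3
  3='bdc' goto ·  [P0 ends]
  4='bc' goto ·  [P1 ends]
  5='a' goto b→10 c→6
  6='ac' goto ·  [P2 ends]
  7='e' goto c→15 e→8
  8='ee' goto c→9
  9='eec' goto ·  [P3 ends]
  10='ab' goto a→11
  11='aba' goto d→12
  12='abad' goto e→13
  13='abade' goto c→14
  14='abadec' goto ·  [P4 ends]
  15='ec' goto ·  [P5 ends]

BFS fail/out derivation:
  n1('b'): parent n0 fail=0; on 'b' 0 → fail=0;  out ∅∪∅=∅
  n5('a'): parent n0 fail=0; on 'a' 0 → fail=0;  out ∅∪∅=∅
  n7('e'): parent n0 fail=0; on 'e' 0 → fail=0;  out ∅∪∅=∅
  n2('bd'): parent n1 fail=0; on 'd' 0 → fail=0;  out ∅∪∅=∅
  n4('bc'): parent n1 fail=0; on 'c' 0 → fail=0;  out {1}∪∅={1}
  n6('ac'): parent n5 fail=0; on 'c' 0 → fail=0;  out {2}∪∅={2}
  n8('ee'): parent n7 fail=0; on 'e' 0 → fail=7;  out ∅∪∅=∅
  n10('ab'): parent n5 fail=0; on 'b' 0 → fail=1;  out ∅∪∅=∅
  n15('ec'): parent n7 fail=0; on 'c' 0 → fail=0;  out {5}∪∅={5}
  n3('bdc'): parent n2 fail=0; on 'c' 0 → fail=0;  out {0}∪∅={0}
  n9('eec'): parent n8 fail=7; on 'c' 7 → fail=15;  out {3}∪{5}={3,5}
  n11('aba'): parent n10 fail=1; on 'a' 1→0 → fail=5;  out ∅∪∅=∅
  n12('abad'): parent n11 fail=5; on 'd' 5→0 → fail=0;  out ∅∪∅=∅
  n13('abade'): parent n12 fail=0; on 'e' 0 → fail=7;  out ∅∪∅=∅
  n14('abadec'): parent n13 fail=7; on 'c' 7 → fail=15;  out {4}∪{5}={4,5}

Scan:
i=0 'e': node 0→7
i=1 'c': node 7→15  ** P5@[0:1]
i=2 'e': node 15→7 ·f
i=3 'e': node 7→8
i=4 'e': node 8→8 ·f
i=5 'c': node 8→9  ** P3@[3:5],P5@[4:5]
i=6 'a': node 9→5 ·f
i=7 'b': node 5→10
i=8 'a': node 10→11
i=9 'd': node 11→12
i=10 'e': node 12→13
i=11 'c': node 13→14  ** P4@[6:11],P5@[10:11]
i=12 'a': node 14→5 ·f
i=13 'c': node 5→6  ** P2@[12:13]
i=14 'b': node 6→1 ·f
i=15 'e': node 1→7 ·f
i=16 'a': node 7→5 ·f
i=17 'b': node 5→10
i=18 'a': node 10→11
i=19 'd': node 11→12
i=20 'e': node 12→13
i=21 'c': node 13→14  ** P4@[16:21],P5@[20:21]
i=22 'c': node 14→0 ·f
i=23 'b': node 0→1
i=24 'c': node 1→4  ** P1@[23:24]
i=25 'e': node 4→7 ·f
i=26 'a': node 7→5 ·f
i=27 'c': node 5→6  ** P2@[26:27]
i=28 'e': node 6→7 ·f
i=29 'b': node 7→1 ·f
i=30 'c': node 1→4  ** P1@[29:30]

All matches (sorted): [[1,5],[5,3],[5,5],[11,4],[11,5],[13,2],[21,4],[21,5],[24,1],[27,2],[30,1]]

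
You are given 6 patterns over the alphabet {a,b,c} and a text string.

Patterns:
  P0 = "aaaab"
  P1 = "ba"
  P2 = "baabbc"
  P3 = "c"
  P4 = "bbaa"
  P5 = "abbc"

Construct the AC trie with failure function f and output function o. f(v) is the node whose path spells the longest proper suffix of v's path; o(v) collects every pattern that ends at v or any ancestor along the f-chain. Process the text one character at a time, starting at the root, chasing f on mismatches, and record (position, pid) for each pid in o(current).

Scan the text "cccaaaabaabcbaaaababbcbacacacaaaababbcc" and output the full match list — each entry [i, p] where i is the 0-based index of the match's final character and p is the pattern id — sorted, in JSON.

Build:
Trie nodes:
  n0 'ε': a→1 b→6 c→12
  n1 'a': a→2 b→16
  n2 'aa': a→3
  n3 'aaa': a→4
  n4 'aaaa': b→5
  n5 'aaaab': ·  ←P0
  n6 'b': a→7 b→13
  n7 'ba': a→8  ←P1
  n8 'baa': b→9
  n9 'baab': b→10
  n10 'baabb': c→11
  n11 'baabbc': ·  ←P2
  n12 'c': ·  ←P3
  n13 'bb': a→14
  n14 'bba': a→15
  n15 'bbaa': ·  ←P4
  n16 'ab': b→17
  n17 'abb': c→18
  n18 'abbc': ·  ←P5

BFS fail/out derivation:
  fail(1) 'a': from fail(0)=0 chase 'a': 0 ⇒ 0;  out=∅∪out(0)=∅
  fail(6) 'b': from fail(0)=0 chase 'b': 0 ⇒ 0;  out=∅∪out(0)=∅
  fail(12) 'c': from fail(0)=0 chase 'c': 0 ⇒ 0;  out={3}∪out(0)={3}
  fail(2) 'aa': from fail(1)=0 chase 'a': 0 ⇒ 1;  out=∅∪out(1)=∅
  fail(7) 'ba': from fail(6)=0 chase 'a': 0 ⇒ 1;  out={1}∪out(1)={1}
  fail(13) 'bb': from fail(6)=0 chase 'b': 0 ⇒ 6;  out=∅∪out(6)=∅
  fail(16) 'ab': from fail(1)=0 chase 'b': 0 ⇒ 6;  out=∅∪out(6)=∅
  fail(3) 'aaa': from fail(2)=1 chase 'a': 1 ⇒ 2;  out=∅∪out(2)=∅
  fail(8) 'baa': from fail(7)=1 chase 'a': 1 ⇒ 2;  out=∅∪out(2)=∅
  fail(14) 'bba': from fail(13)=6 chase 'a': 6 ⇒ 7;  out=∅∪out(7)={1}
  fail(17) 'abb': from fail(16)=6 chase 'b': 6 ⇒ 13;  out=∅∪out(13)=∅
  fail(4) 'aaaa': from fail(3)=2 chase 'a': 2 ⇒ 3;  out=∅∪out(3)=∅
  fail(9) 'baab': from fail(8)=2 chase 'b': 2→1 ⇒ 16;  out=∅∪out(16)=∅
  fail(15) 'bbaa': from fail(14)=7 chase 'a': 7 ⇒ 8;  out={4}∪out(8)={4}
  fail(18) 'abbc': from fail(17)=13 chase 'c': 13→6→0 ⇒ 12;  out={5}∪out(12)={3,5}
  fail(5) 'aaaab': from fail(4)=3 chase 'b': 3→2→1 ⇒ 16;  out={0}∪out(16)={0}
  fail(10) 'baabb': from fail(9)=16 chase 'b': 16 ⇒ 17;  out=∅∪out(17)=∅
  fail(11) 'baabbc': from fail(10)=17 chase 'c': 17 ⇒ 18;  out={2}∪out(18)={2,3,5}

Run:
[0] read 'c'  n0⇒n12  ** P3@[0:0]
[1] read 'c'  n12⇒n12 (fail-walked)  ** P3@[1:1]
[2] read 'c'  n12⇒n12 (fail-walked)  ** P3@[2:2]
[3] read 'a'  n12⇒n1 (fail-walked)
[4] read 'a'  n1⇒n2
[5] read 'a'  n2⇒n3
[6] read 'a'  n3⇒n4
[7] read 'b'  n4⇒n5  ** P0@[3:7]
[8] read 'a'  n5⇒n7 (fail-walked)  ** P1@[7:8]
[9] read 'a'  n7⇒n8
[10] read 'b'  n8⇒n9
[11] read 'c'  n9⇒n12 (fail-walked)  ** P3@[11:11]
[12] read 'b'  n12⇒n6 (fail-walked)
[13] read 'a'  n6⇒n7  ** P1@[12:13]
[14] read 'a'  n7⇒n8
[15] read 'a'  n8⇒n3 (fail-walked)
[16] read 'a'  n3⇒n4
[17] read 'b'  n4⇒n5  ** P0@[13:17]
[18] read 'a'  n5⇒n7 (fail-walked)  ** P1@[17:18]
[19] read 'b'  n7⇒n16 (fail-walked)
[20] read 'b'  n16⇒n17
[21] read 'c'  n17⇒n18  ** P3@[21:21],P5@[18:21]
[22] read 'b'  n18⇒n6 (fail-walked)
[23] read 'a'  n6⇒n7  ** P1@[22:23]
[24] read 'c'  n7⇒n12 (fail-walked)  ** P3@[24:24]
[25] read 'a'  n12⇒n1 (fail-walked)
[26] read 'c'  n1⇒n12 (fail-walked)  ** P3@[26:26]
[27] read 'a'  n12⇒n1 (fail-walked)
[28] read 'c'  n1⇒n12 (fail-walked)  ** P3@[28:28]
[29] read 'a'  n12⇒n1 (fail-walked)
[30] read 'a'  n1⇒n2
[31] read 'a'  n2⇒n3
[32] read 'a'  n3⇒n4
[33] read 'b'  n4⇒n5  ** P0@[29:33]
[34] read 'a'  n5⇒n7 (fail-walked)  ** P1@[33:34]
[35] read 'b'  n7⇒n16 (fail-walked)
[36] read 'b'  n16⇒n17
[37] read 'c'  n17⇒n18  ** P3@[37:37],P5@[34:37]
[38] read 'c'  n18⇒n12 (fail-walked)  ** P3@[38:38]

All matches (sorted): [[0,3],[1,3],[2,3],[7,0],[8,1],[11,3],[13,1],[17,0],[18,1],[21,3],[21,5],[23,1],[24,3],[26,3],[28,3],[33,0],[34,1],[37,3],[37,5],[38,3]]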